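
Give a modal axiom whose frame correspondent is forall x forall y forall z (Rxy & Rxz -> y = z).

The condition is partial functionality. The CD schema ◇p → □p defines it.
Suppose ◇p→□p is valid. Take Rxy, Rxz and set V(p)={y}. Then ◇p at x, so □p at x, so p at z, i.e. z=y.

◇p → □p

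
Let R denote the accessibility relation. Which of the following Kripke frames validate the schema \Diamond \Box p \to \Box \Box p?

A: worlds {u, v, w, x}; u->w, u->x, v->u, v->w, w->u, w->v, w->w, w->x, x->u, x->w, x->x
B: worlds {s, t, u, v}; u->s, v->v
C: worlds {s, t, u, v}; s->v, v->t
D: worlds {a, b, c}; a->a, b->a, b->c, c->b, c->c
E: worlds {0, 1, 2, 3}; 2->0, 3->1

This is the axiom for a generalized confluence (Geach) condition; its first-order frame correspondent is \forall x \forall y \forall z ((xRy \wedge x R^2 z) \to \exists w (yRw \wedge z = w)).
A: fails — uRx, uR²v but no t with xRt and v=t.
B: ✓.
C: ✓.
D: fails — bRa, bR²b but no w with aRw and b=w.
E: ✓.
Valid on: B, C, E.

B, C, E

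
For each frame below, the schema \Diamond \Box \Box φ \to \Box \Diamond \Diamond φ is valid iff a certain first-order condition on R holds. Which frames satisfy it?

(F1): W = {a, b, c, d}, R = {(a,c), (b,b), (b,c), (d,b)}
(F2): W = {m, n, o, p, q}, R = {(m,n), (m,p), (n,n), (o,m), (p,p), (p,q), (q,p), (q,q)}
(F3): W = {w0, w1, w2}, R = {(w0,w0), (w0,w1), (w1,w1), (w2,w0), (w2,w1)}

(F3)

The schema corresponds to a generalized confluence (Geach) condition: \forall x \forall y \forall z ((xRy \wedge xRz) \to \exists w (y R^2 w \wedge z R^2 w)).
(F1): fails — aRc, aRc but no w with cR²w and cR²w.
(F2): fails — mRn, mRp but no w with nR²w and pR²w.
(F3): condition met.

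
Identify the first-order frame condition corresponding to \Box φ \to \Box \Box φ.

transitivity

Suppose □φ→□□φ is valid. Take Rxy, Ryz and set V(φ)={w : Rxw}. Then □φ at x, so □□φ at x, so □φ at y, so φ at z, i.e. Rxz.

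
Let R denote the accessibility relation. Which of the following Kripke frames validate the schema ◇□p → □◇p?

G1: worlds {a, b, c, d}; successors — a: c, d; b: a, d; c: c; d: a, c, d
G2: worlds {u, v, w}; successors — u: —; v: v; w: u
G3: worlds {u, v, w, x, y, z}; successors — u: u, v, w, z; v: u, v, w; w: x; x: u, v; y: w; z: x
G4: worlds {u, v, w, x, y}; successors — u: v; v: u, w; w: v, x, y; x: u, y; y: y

This is the axiom for convergence; its first-order frame correspondent is ∀x ∀y ∀z (Rxy ∧ Rxz → ∃w (Ryw ∧ Rzw)).
G1: holds.
G2: fails — Rwu and Rwu but u and u have no common successor.
G3: fails — Ruv and Ruz but v and z have no common successor.
G4: fails — Rwy and Rwv but y and v have no common successor.
Valid on: G1.

G1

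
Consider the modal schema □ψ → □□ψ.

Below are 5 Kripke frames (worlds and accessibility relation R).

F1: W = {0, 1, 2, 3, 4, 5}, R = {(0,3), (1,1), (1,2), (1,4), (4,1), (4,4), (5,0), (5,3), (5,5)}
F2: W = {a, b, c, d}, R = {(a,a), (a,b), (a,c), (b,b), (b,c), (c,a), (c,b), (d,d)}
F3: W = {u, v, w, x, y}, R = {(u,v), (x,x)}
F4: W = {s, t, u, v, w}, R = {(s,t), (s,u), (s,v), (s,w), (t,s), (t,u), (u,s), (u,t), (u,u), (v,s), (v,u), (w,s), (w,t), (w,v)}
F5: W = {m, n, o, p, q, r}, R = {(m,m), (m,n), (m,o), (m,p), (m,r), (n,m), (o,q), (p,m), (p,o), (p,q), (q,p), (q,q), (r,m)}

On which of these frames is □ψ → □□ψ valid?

The schema corresponds to transitivity: ∀x ∀y ∀z (Rxy ∧ Ryz → Rxz).
F1: fails — R41 and R12 but not R42.
F2: fails — Rbc and Rca but not Rba.
F3: condition met.
F4: fails — Rwt and Rtu but not Rwu.
F5: fails — Rpm and Rmr but not Rpr.
Valid on: F3.

F3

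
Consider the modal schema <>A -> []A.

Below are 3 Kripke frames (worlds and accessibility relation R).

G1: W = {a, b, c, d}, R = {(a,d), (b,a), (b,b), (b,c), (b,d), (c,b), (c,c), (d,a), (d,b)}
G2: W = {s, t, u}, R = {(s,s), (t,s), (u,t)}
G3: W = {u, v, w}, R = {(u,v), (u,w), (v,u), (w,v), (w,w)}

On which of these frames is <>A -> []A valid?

G2

The schema corresponds to partial functionality: forall x forall y forall z (Rxy & Rxz -> y = z).
G1: fails — b sees both a and b.
G2: satisfies the condition.
G3: fails — u sees both v and w.
Valid on: G2.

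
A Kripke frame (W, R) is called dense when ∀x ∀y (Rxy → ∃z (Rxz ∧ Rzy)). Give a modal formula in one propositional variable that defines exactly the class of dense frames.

□□r → □r

This is density; the standard corresponding axiom is C4: □□r → □r.
Suppose □□r→□r is valid. Take Rxy and set V(r)={w : xR²w}. Then □□r at x, so □r at x, so r at y, i.e. ∃z(Rxz∧Rzy).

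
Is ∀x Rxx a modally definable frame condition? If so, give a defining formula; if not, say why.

The condition is reflexivity. A defining modal formula is □q → q.

Yes, by □q → q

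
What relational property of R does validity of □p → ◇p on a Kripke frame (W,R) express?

This is the D axiom.
Its frame correspondent is seriality — ∀x ∃y Rxy.

Seriality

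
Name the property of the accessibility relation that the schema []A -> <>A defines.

This schema is the D axiom.
Its frame correspondent is seriality — forall x exists y Rxy.

seriality: forall x exists y Rxy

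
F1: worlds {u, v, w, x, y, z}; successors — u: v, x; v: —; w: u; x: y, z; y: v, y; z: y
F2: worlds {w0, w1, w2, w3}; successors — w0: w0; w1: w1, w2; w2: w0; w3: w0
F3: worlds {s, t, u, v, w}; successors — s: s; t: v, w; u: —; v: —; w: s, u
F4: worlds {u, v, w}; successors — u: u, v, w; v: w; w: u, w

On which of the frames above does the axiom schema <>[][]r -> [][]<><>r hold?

F2, F4

This is the axiom for a generalized confluence (Geach) condition; its first-order frame correspondent is forall x forall y forall z ((xRy & x R^2 z) -> exists w (y R^2 w & z R^2 w)).
F1: fails — uRv, uR²y but no t with vR²t and yR²t.
F2: condition met.
F3: fails — tRv, tR²s but no w* with vR²w* and sR²w*.
F4: condition met.
Valid on: F2, F4.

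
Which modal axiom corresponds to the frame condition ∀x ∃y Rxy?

□p → ◇p

A defining formula is □p → ◇p (the D axiom).
Suppose □p→◇p is valid. At any x set V(p)=W. Then □p at x, so ◇p at x, so x has a successor.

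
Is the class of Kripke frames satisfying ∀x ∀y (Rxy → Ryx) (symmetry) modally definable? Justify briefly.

Yes — defined by p → □◇p

The condition is symmetry. A defining modal formula is p → □◇p.
Suppose p→□◇p is valid. Take Rxy and set V(p)={x}. Then p at x, so □◇p at x, so ◇p at y, so some z with Ryz has p; z=x, i.e. Ryx.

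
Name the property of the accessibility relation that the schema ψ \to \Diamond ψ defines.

reflexivity

Equivalently (dual form): □ψ → ψ.
Suppose □ψ→ψ is valid. At any x set V(ψ)={w : Rxw}. Then □ψ holds at x, so ψ holds at x, i.e. Rxx.
The converse is a direct semantic check.
So the correspondent is reflexivity.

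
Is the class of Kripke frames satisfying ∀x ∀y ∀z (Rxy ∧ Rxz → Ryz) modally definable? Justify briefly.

Yes — defined by ◇p → □◇p

Yes: it is the Euclidean property, defined by the 5 schema ◇p → □◇p.
Suppose ◇p→□◇p is valid. Take Rxy, Rxz and set V(p)={y}. Then ◇p at x, so □◇p at x, so ◇p at z, so some w with Rzw has p; w=y, i.e. Rzy. By symmetry of the argument, Ryz.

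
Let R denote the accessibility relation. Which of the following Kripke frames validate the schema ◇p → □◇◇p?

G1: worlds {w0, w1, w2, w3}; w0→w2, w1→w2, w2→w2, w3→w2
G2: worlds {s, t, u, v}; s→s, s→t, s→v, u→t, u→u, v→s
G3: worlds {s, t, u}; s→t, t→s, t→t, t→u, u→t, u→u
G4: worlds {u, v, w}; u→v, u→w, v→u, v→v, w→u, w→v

This is the axiom for a generalized confluence (Geach) condition; its first-order frame correspondent is ∀x ∀y ∀z ((xRy ∧ xRz) → ∃w (y = w ∧ zR²w)).
G1: ✓.
G2: fails — sRs, sRt but no w with s=w and tR²w.
G3: ✓.
G4: ✓.
Valid on: G1, G3, G4.

G1, G3, G4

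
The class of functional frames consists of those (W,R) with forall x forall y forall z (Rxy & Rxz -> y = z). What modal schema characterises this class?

A defining formula is ◇q → □q (the CD axiom).

◇q → □q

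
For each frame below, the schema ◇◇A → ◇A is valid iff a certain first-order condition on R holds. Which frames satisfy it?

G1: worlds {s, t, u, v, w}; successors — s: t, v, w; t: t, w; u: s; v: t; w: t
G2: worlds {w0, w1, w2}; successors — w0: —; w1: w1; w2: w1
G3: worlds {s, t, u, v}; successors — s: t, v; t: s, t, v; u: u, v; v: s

G2

Frame correspondent (Sahlqvist): ∀x ∀y ∀z (Rxy ∧ Ryz → Rxz) — i.e. transitivity.
G1: fails — Rwt and Rtw but not Rww.
G2: ✓.
G3: fails — Ruv and Rvs but not Rus.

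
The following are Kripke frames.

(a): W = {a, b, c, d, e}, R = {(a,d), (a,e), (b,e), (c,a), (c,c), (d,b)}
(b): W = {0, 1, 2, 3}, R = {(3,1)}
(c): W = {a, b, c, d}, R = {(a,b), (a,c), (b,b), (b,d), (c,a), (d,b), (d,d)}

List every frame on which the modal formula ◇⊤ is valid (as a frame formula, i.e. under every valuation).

This is the axiom for seriality; its first-order frame correspondent is ∀x ∃y Rxy.
(a): fails — world e has no successor.
(b): fails — world 0 has no successor.
(c): ✓.
Valid on: (c).

(c)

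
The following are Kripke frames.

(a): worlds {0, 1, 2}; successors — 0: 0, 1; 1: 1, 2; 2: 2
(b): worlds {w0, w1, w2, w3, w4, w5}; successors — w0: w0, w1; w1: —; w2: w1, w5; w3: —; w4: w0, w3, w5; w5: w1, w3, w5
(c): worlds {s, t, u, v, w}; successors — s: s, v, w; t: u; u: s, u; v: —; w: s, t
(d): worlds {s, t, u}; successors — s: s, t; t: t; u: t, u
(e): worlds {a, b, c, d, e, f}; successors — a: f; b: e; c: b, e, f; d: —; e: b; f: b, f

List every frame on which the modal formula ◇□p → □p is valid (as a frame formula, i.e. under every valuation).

Frame correspondent (Sahlqvist): ∀x ∀y ∀z (Rxy ∧ Rxz → Ryz) — i.e. the Euclidean property.
(a): fails — R01 and R00 but not R10.
(b): fails — Rw0w1 and Rw0w1 but not Rw1w1.
(c): fails — Rsv and Rsv but not Rvv.
(d): fails — Rst and Rss but not Rts.
(e): fails — Rbe and Rbe but not Ree.

none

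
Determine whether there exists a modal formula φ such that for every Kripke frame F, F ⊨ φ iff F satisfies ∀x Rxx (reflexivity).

The condition is reflexivity. A defining modal formula is □q → q.
Suppose □q→q is valid. At any x set V(q)={w : Rxw}. Then □q holds at x, so q holds at x, i.e. Rxx.

Yes — defined by □q → q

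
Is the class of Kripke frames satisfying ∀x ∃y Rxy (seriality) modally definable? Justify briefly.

Yes, by □p → ◇p

The condition is seriality. A defining modal formula is □p → ◇p.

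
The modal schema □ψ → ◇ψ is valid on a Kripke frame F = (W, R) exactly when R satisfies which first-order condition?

seriality: ∀x ∃y Rxy

Suppose □ψ→◇ψ is valid. At any x set V(ψ)=W. Then □ψ at x, so ◇ψ at x, so x has a successor.
The converse is a direct semantic check.
Frame condition: ∀x ∃y Rxy.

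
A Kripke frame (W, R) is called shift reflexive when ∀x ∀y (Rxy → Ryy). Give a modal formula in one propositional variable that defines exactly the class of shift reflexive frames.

□(□s → s)

A defining formula is □(□s → s) (the T□ axiom).
Suppose □(□s→s) is valid. Take Rxy and set V(s)={w : Ryw}. Then at y, □s holds; since □(□s→s) at x, □s→s at y, so s at y, i.e. Ryy.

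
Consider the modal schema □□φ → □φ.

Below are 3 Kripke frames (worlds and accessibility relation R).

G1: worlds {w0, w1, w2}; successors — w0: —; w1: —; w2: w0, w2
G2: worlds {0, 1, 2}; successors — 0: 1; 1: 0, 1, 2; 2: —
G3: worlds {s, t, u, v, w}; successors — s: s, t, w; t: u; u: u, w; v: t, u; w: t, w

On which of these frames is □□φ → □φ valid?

Frame correspondent (Sahlqvist): ∀x ∀y (Rxy → ∃z (Rxz ∧ Rzy)) — i.e. density.
G1: ✓.
G2: ✓.
G3: fails — Rvt but no z with Rvz and Rzt.

G1, G2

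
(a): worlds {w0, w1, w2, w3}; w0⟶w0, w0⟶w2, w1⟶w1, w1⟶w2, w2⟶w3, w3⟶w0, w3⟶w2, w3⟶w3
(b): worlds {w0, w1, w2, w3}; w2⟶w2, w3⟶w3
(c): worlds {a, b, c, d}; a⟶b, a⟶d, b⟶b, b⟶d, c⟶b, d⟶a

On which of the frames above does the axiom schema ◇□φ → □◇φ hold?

(b)

This is the axiom for convergence; its first-order frame correspondent is ∀x ∀y ∀z (Rxy ∧ Rxz → ∃w (Ryw ∧ Rzw)).
(a): fails — Rw0w2 and Rw0w0 but w2 and w0 have no common successor.
(b): satisfies the condition.
(c): fails — Rab and Rad but b and d have no common successor.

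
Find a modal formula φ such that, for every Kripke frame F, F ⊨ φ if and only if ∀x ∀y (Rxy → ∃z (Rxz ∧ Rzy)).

The condition is density. The C4 schema □□ψ → □ψ defines it.
Suppose □□ψ→□ψ is valid. Take Rxy and set V(ψ)={w : xR²w}. Then □□ψ at x, so □ψ at x, so ψ at y, i.e. ∃z(Rxz∧Rzy).

□□ψ → □ψ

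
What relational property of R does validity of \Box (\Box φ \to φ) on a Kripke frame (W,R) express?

Suppose □(□φ→φ) is valid. Take Rxy and set V(φ)={w : Ryw}. Then at y, □φ holds; since □(□φ→φ) at x, □φ→φ at y, so φ at y, i.e. Ryy.

shift-reflexivity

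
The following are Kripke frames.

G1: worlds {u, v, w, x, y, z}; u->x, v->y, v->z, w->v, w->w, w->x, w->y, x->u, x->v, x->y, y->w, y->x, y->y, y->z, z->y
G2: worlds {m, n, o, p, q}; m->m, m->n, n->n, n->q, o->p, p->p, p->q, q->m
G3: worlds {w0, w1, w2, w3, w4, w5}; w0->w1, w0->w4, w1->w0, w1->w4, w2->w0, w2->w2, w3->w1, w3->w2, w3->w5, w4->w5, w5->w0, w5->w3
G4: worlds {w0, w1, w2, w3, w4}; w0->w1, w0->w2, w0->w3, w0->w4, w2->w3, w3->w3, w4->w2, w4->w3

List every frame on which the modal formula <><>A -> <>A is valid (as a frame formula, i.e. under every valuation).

The schema corresponds to transitivity: forall x forall y forall z (Rxy & Ryz -> Rxz).
G1: fails — Ryx and Rxu but not Ryu.
G2: fails — Rop and Rpq but not Roq.
G3: fails — Rw1w0 and Rw0w1 but not Rw1w1.
G4: ✓.
Valid on: G4.

G4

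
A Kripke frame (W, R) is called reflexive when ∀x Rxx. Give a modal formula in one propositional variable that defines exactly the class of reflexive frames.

□r → r

A defining formula is □r → r (the T axiom).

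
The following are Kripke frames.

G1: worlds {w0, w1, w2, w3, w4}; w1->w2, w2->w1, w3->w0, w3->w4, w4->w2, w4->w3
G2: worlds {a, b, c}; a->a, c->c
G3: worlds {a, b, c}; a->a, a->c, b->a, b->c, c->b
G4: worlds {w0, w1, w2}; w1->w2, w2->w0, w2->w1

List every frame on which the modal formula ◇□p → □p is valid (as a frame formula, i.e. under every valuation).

Frame correspondent (Sahlqvist): ∀x ∀y ∀z (Rxy ∧ Rxz → Ryz) — i.e. the Euclidean property.
G1: fails — Rw1w2 and Rw1w2 but not Rw2w2.
G2: satisfies the condition.
G3: fails — Rac and Raa but not Rca.
G4: fails — Rw1w2 and Rw1w2 but not Rw2w2.

G2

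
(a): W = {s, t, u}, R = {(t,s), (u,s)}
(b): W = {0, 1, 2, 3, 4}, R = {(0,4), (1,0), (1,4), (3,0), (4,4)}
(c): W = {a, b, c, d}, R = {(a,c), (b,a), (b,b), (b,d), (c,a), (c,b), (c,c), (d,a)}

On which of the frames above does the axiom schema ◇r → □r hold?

(a)

Frame correspondent (Sahlqvist): ∀x ∀y ∀z (Rxy ∧ Rxz → y = z) — i.e. partial functionality.
(a): holds.
(b): fails — 1 sees both 0 and 4.
(c): fails — b sees both a and b.
Valid on: (a).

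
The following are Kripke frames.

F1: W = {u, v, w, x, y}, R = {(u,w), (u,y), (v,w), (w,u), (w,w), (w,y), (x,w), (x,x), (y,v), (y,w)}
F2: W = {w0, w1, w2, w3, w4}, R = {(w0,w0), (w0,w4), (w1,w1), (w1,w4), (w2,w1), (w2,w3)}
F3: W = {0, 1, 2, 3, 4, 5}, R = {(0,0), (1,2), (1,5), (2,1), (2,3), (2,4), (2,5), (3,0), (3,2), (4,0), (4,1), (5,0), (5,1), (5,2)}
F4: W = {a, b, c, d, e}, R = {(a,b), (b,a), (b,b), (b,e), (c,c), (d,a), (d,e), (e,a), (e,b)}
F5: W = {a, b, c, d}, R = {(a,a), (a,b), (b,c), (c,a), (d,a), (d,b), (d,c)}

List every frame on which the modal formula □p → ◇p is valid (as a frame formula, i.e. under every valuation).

F1, F3, F4, F5

The schema corresponds to seriality: ∀x ∃y Rxy.
F1: ✓.
F2: fails — world w3 has no successor.
F3: ✓.
F4: ✓.
F5: ✓.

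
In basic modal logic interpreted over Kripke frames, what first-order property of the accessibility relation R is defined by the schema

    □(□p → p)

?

This is the T□ axiom.
Its frame correspondent is shift-reflexivity — ∀x ∀y (Rxy → Ryy).

shift-reflexivity: ∀x ∀y (Rxy → Ryy)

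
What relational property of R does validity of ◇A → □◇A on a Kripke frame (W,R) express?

This is the 5 axiom.
It corresponds to the Euclidean property: ∀x ∀y ∀z (Rxy ∧ Rxz → Ryz).

the Euclidean property: ∀x ∀y ∀z (Rxy ∧ Rxz → Ryz)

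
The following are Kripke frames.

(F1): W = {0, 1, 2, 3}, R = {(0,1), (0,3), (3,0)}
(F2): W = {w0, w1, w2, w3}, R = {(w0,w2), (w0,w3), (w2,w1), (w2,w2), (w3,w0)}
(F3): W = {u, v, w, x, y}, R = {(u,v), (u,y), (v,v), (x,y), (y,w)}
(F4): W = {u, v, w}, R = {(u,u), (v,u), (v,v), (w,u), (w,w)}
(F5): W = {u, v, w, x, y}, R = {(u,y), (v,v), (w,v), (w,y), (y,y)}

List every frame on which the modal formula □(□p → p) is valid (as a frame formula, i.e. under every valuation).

(F4), (F5)

The schema corresponds to shift-reflexivity: ∀x ∀y (Rxy → Ryy).
(F1): fails — R01 but not R11.
(F2): fails — Rw3w0 but not Rw0w0.
(F3): fails — Ruy but not Ryy.
(F4): satisfies the condition.
(F5): satisfies the condition.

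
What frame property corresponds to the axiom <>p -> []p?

Partial functionality

This is the CD axiom.
Its frame correspondent is partial functionality — forall x forall y forall z (Rxy & Rxz -> y = z).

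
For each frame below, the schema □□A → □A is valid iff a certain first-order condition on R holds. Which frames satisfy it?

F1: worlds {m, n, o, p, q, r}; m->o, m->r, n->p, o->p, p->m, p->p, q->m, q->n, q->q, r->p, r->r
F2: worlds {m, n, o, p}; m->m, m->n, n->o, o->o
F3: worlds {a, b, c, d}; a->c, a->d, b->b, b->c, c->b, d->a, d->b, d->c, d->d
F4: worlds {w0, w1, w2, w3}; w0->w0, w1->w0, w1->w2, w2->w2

Frame correspondent (Sahlqvist): ∀x ∀y (Rxy → ∃z (Rxz ∧ Rzy)) — i.e. density.
F1: fails — Rmo but no z with Rmz and Rzo.
F2: condition met.
F3: condition met.
F4: condition met.

F2, F3, F4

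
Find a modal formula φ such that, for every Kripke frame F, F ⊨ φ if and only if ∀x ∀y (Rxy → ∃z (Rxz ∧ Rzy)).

The condition is density. The C4 schema □□s → □s defines it.
Suppose □□s→□s is valid. Take Rxy and set V(s)={w : xR²w}. Then □□s at x, so □s at x, so s at y, i.e. ∃z(Rxz∧Rzy).

□□s → □s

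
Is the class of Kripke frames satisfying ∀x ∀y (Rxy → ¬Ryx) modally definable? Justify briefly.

Not modally definable

Any modally definable frame class is closed under surjective bounded morphisms.
The 3-cycle (worlds 0,1,2 with 0→1→2→0) is asymmetric. Mapping every world to a single reflexive point • is a surjective bounded morphism, and the reflexive point is not asymmetric (R•• but asymmetry requires ¬R••).
So the class is not modally definable.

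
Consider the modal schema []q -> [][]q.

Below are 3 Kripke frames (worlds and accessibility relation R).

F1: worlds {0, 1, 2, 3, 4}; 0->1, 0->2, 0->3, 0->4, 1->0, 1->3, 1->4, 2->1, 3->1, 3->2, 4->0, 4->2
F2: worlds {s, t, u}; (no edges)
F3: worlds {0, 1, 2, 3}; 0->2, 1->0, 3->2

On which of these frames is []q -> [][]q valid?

F2

The schema corresponds to transitivity: forall x forall y forall z (Rxy & Ryz -> Rxz).
F1: fails — R10 and R02 but not R12.
F2: ✓.
F3: fails — R10 and R02 but not R12.
Valid on: F2.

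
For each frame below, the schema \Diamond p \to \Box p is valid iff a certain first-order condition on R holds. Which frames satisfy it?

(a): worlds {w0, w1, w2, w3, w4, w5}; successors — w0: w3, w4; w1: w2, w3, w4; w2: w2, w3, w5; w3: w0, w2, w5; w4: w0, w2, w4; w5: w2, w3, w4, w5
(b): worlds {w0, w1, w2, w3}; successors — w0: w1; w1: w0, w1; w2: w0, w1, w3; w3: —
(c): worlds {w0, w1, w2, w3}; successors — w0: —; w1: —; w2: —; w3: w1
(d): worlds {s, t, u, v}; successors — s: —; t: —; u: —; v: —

Frame correspondent (Sahlqvist): \forall x \forall y \forall z (Rxy \wedge Rxz \to y = z) — i.e. partial functionality.
(a): fails — w0 sees both w3 and w4.
(b): fails — w1 sees both w0 and w1.
(c): holds.
(d): holds.
Valid on: (c), (d).

(c), (d)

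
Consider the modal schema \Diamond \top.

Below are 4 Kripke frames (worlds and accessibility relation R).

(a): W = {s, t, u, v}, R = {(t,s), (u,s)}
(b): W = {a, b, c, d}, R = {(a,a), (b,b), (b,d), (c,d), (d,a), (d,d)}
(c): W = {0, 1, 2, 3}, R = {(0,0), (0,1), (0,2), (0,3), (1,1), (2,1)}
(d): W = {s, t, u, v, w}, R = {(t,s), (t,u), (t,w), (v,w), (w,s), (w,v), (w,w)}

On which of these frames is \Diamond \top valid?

(b)

Frame correspondent (Sahlqvist): \forall x \exists y Rxy — i.e. seriality.
(a): fails — world s has no successor.
(b): satisfies the condition.
(c): fails — world 3 has no successor.
(d): fails — world s has no successor.
Valid on: (b).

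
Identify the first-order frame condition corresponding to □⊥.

emptiness of R: ∀x ∀y ¬Rxy

□⊥ is valid iff no world has any successor (otherwise □⊥ fails at any world with one).
The converse is a direct semantic check.
Frame condition: ∀x ∀y ¬Rxy.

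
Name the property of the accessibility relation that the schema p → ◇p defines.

reflexivity: ∀x Rxx

Replacing p by ¬p and contraposing gives the equivalent schema □p → p.
Suppose □p→p is valid. At any x set V(p)={w : Rxw}. Then □p holds at x, so p holds at x, i.e. Rxx.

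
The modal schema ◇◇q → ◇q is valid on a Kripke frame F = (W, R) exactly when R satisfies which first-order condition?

Replacing q by ¬q and contraposing gives the equivalent schema □q → □□q.
Suppose □q→□□q is valid. Take Rxy, Ryz and set V(q)={w : Rxw}. Then □q at x, so □□q at x, so □q at y, so q at z, i.e. Rxz.
Conversely, on a frame with transitivity the schema holds at every world under every valuation.
Frame condition: ∀x ∀y ∀z (Rxy ∧ Ryz → Rxz).

transitivity: ∀x ∀y ∀z (Rxy ∧ Ryz → Rxz)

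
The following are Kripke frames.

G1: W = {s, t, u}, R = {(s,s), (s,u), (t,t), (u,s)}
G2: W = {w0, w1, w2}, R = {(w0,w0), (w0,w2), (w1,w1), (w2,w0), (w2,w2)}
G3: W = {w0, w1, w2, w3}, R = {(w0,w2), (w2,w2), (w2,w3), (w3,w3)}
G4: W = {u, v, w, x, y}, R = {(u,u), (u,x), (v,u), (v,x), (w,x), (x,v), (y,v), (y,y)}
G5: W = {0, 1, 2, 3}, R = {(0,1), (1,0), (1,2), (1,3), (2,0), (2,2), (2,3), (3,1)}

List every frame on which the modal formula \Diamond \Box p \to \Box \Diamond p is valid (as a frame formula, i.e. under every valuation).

G1, G2, G3

Frame correspondent (Sahlqvist): \forall x \forall y \forall z (Rxy \wedge Rxz \to \exists w (Ryw \wedge Rzw)) — i.e. convergence.
G1: condition met.
G2: condition met.
G3: condition met.
G4: fails — Ruu and Rux but u and x have no common successor.
G5: fails — R10 and R12 but 0 and 2 have no common successor.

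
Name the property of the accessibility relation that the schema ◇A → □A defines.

Suppose ◇A→□A is valid. Take Rxy, Rxz and set V(A)={y}. Then ◇A at x, so □A at x, so A at z, i.e. z=y.

partial functionality: ∀x ∀y ∀z (Rxy ∧ Rxz → y = z)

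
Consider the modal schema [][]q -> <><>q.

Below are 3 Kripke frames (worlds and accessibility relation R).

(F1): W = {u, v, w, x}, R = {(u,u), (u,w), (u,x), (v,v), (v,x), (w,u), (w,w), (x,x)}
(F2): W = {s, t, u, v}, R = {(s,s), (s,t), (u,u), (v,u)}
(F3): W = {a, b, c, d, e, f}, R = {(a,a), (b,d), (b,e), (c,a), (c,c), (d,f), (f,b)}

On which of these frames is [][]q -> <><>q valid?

This is the axiom for a generalized confluence (Geach) condition; its first-order frame correspondent is forall x exists w (x R^2 w & x R^2 w).
(F1): satisfies the condition.
(F2): fails — at t but no w with tR²w and tR²w.
(F3): fails — at e but no w with eR²w and eR²w.

(F1)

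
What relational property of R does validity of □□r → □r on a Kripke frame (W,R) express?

Density

Suppose □□r→□r is valid. Take Rxy and set V(r)={w : xR²w}. Then □□r at x, so □r at x, so r at y, i.e. ∃z(Rxz∧Rzy).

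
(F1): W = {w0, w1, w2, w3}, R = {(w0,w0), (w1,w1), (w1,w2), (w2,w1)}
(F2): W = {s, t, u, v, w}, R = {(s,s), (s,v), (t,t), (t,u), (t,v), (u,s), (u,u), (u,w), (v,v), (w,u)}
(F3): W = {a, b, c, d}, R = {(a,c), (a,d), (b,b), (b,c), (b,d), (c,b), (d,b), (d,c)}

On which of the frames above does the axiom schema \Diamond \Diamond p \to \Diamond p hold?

This is the axiom for a generalized confluence (Geach) condition; its first-order frame correspondent is \forall x \forall y (x R^2 y \to \exists w (y = w \wedge xRw)).
(F1): fails — w2R²w2 but no w with w2=w and w2Rw.
(F2): fails — tR²s but no w* with s=w* and tRw*.
(F3): fails — aR²b but no w with b=w and aRw.

none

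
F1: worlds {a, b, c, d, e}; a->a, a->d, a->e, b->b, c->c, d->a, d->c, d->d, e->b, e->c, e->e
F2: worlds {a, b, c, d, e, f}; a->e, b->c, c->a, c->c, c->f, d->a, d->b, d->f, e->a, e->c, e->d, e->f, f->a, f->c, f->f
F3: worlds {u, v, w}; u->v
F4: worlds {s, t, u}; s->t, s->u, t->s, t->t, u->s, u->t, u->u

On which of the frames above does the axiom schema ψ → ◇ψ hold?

The schema corresponds to reflexivity: ∀x Rxx.
F1: holds.
F2: fails — world a does not see itself.
F3: fails — world u does not see itself.
F4: fails — world s does not see itself.
Valid on: F1.

F1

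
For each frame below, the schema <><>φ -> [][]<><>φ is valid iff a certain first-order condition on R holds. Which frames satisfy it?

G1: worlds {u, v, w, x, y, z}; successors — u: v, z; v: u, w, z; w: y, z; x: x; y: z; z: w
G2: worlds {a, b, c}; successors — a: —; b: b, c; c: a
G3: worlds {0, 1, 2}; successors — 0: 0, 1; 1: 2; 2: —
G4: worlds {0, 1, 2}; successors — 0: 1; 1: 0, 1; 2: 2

G4

Frame correspondent (Sahlqvist): forall x forall y forall z ((x R^2 y & x R^2 z) -> exists w (y = w & z R^2 w)) — i.e. a generalized confluence (Geach) condition.
G1: fails — uR²u, uR²w but no t with u=t and wR²t.
G2: fails — bR²a, bR²a but no w with a=w and aR²w.
G3: fails — 0R²0, 0R²1 but no w with 0=w and 1R²w.
G4: holds.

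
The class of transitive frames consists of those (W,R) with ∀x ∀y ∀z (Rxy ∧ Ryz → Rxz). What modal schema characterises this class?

The condition is transitivity. The 4 schema □q → □□q defines it.

□q → □□q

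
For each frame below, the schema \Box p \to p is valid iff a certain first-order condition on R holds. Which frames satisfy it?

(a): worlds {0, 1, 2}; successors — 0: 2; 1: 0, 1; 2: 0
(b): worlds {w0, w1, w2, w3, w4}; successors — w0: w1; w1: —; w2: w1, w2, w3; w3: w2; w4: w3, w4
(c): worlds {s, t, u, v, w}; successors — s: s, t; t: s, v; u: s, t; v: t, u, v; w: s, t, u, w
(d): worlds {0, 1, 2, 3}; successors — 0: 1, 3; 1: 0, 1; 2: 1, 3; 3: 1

The schema corresponds to reflexivity: \forall x Rxx.
(a): fails — world 0 does not see itself.
(b): fails — world w0 does not see itself.
(c): fails — world t does not see itself.
(d): fails — world 0 does not see itself.
Valid on no frame.

none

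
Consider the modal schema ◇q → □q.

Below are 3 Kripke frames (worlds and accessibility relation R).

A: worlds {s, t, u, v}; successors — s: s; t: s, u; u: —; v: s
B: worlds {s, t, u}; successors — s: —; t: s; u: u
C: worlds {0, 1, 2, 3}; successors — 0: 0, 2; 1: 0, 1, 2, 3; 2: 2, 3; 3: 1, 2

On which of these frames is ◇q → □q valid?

B

This is the axiom for partial functionality; its first-order frame correspondent is ∀x ∀y ∀z (Rxy ∧ Rxz → y = z).
A: fails — t sees both s and u.
B: satisfies the condition.
C: fails — 0 sees both 0 and 2.
Valid on: B.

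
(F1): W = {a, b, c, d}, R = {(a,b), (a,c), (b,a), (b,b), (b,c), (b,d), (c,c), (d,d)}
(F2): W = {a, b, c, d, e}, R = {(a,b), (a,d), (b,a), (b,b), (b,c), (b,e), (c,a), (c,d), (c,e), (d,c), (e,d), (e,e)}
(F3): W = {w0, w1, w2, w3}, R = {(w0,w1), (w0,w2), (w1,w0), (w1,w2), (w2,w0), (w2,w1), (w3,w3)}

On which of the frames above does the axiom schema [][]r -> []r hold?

This is the axiom for density; its first-order frame correspondent is forall x forall y (Rxy -> exists z (Rxz & Rzy)).
(F1): ✓.
(F2): fails — Rdc but no z with Rdz and Rzc.
(F3): ✓.
Valid on: (F1), (F3).

(F1), (F3)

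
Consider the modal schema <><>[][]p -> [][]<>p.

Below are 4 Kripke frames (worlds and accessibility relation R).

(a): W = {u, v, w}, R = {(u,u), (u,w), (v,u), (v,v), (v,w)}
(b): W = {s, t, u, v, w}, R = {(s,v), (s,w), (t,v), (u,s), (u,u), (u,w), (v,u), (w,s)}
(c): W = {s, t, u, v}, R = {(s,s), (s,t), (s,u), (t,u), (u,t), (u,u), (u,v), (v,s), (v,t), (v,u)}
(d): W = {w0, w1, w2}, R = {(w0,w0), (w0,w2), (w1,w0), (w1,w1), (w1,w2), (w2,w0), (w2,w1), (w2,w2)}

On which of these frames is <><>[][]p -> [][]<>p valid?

This is the axiom for a generalized confluence (Geach) condition; its first-order frame correspondent is forall x forall y forall z ((x R^2 y & x R^2 z) -> exists w (y R^2 w & zRw)).
(a): fails — uR²u, uR²w but no t with uR²t and wRt.
(b): fails — sR²s, sR²s but no w* with sR²w* and sRw*.
(c): ✓.
(d): ✓.
Valid on: (c), (d).

(c), (d)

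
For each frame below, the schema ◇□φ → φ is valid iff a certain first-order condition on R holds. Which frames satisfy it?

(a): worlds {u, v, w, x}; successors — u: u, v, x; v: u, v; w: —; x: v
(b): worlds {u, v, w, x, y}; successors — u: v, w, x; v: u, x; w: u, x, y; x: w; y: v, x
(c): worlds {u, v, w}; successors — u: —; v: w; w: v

Frame correspondent (Sahlqvist): ∀x ∀y (xRy → ∃w (yRw ∧ x = w)) — i.e. a generalized confluence (Geach) condition.
(a): fails — uRx but no t with xRt and u=t.
(b): fails — uRx but no t with xRt and u=t.
(c): condition met.

(c)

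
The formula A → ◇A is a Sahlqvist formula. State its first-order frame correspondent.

This is frame-equivalent to □A → A (substitute ¬A for A and contrapose).
Suppose □A→A is valid. At any x set V(A)={w : Rxw}. Then □A holds at x, so A holds at x, i.e. Rxx.
Conversely, on a frame with reflexivity the schema holds at every world under every valuation.
Frame condition: ∀x Rxx.

reflexivity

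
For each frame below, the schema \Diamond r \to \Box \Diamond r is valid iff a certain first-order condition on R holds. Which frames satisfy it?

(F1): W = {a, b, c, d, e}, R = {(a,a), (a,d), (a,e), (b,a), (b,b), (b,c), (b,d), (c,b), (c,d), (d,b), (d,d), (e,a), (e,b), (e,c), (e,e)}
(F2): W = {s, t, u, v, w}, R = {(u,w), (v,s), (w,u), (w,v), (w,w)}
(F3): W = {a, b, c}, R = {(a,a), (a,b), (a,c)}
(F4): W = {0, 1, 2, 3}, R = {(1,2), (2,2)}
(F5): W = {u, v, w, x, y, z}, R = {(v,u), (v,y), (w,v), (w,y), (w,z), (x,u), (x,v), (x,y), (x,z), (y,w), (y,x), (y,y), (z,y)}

The schema corresponds to the Euclidean property: \forall x \forall y \forall z (Rxy \wedge Rxz \to Ryz).
(F1): fails — Rae and Rad but not Red.
(F2): fails — Rvs and Rvs but not Rss.
(F3): fails — Rac and Raa but not Rca.
(F4): satisfies the condition.
(F5): fails — Rvu and Rvu but not Ruu.
Valid on: (F4).

(F4)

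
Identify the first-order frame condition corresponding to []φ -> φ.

reflexivity: forall x Rxx

Suppose □φ→φ is valid. At any x set V(φ)={w : Rxw}. Then □φ holds at x, so φ holds at x, i.e. Rxx.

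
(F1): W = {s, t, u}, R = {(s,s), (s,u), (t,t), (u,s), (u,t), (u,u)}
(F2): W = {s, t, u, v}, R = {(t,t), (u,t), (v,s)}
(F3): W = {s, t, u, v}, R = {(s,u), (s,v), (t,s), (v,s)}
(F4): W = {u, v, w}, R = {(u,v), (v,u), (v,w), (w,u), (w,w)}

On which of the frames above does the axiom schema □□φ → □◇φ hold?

(F1), (F4)

Frame correspondent (Sahlqvist): ∀x ∀z (xRz → ∃w (xR²w ∧ zRw)) — i.e. a generalized confluence (Geach) condition.
(F1): ✓.
(F2): fails — vRs but no w with vR²w and sRw.
(F3): fails — sRu but no w with sR²w and uRw.
(F4): ✓.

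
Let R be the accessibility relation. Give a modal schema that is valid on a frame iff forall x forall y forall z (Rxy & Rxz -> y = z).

A defining formula is ◇s → □s (the CD axiom).
Suppose ◇s→□s is valid. Take Rxy, Rxz and set V(s)={y}. Then ◇s at x, so □s at x, so s at z, i.e. z=y.

◇s → □s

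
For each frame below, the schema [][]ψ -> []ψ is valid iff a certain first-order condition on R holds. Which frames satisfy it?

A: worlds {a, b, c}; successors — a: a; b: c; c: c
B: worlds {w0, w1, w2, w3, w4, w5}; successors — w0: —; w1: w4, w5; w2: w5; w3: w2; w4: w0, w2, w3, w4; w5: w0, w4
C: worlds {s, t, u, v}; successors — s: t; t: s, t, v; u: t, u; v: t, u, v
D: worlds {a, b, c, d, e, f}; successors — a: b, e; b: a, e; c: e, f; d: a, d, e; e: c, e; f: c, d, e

A, C

Frame correspondent (Sahlqvist): forall x forall y (Rxy -> exists z (Rxz & Rzy)) — i.e. density.
A: satisfies the condition.
B: fails — Rw1w5 but no z with Rw1z and Rzw5.
C: satisfies the condition.
D: fails — Rcf but no z with Rcz and Rzf.
Valid on: A, C.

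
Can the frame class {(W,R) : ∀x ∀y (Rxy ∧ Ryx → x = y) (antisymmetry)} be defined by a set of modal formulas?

No

If a class were modally definable it would be closed under surjective bounded morphisms (Goldblatt–Thomason).
The 4-cycle (worlds 0,1,2,3 with 0→1→2→3→0) is antisymmetric. Sending even-indexed worlds to s and odd-indexed worlds to t is a surjective bounded morphism onto the two-world frame with s↔t, which is not antisymmetric.
Hence antisymmetry is not modally definable.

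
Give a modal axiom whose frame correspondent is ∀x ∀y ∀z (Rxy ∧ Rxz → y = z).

This is partial functionality; the standard corresponding axiom is CD: ◇q → □q.
Suppose ◇q→□q is valid. Take Rxy, Rxz and set V(q)={y}. Then ◇q at x, so □q at x, so q at z, i.e. z=y.

◇q → □q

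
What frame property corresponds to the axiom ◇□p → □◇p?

convergence: ∀x ∀y ∀z (Rxy ∧ Rxz → ∃w (Ryw ∧ Rzw))

Suppose ◇□p→□◇p is valid. Take Rxy, Rxz and set V(p)={w : Ryw}. Then □p at y so ◇□p at x, so □◇p at x, so ◇p at z, giving w with Rzw and Ryw.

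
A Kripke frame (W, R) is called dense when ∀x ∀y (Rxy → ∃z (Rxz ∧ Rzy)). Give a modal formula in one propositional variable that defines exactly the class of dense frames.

□□s → □s

A defining formula is □□s → □s (the C4 axiom).
Suppose □□s→□s is valid. Take Rxy and set V(s)={w : xR²w}. Then □□s at x, so □s at x, so s at y, i.e. ∃z(Rxz∧Rzy).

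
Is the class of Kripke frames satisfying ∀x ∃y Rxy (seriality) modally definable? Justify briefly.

Yes, by □q → ◇q

The condition is seriality. A defining modal formula is □q → ◇q.
Suppose □q→◇q is valid. At any x set V(q)=W. Then □q at x, so ◇q at x, so x has a successor.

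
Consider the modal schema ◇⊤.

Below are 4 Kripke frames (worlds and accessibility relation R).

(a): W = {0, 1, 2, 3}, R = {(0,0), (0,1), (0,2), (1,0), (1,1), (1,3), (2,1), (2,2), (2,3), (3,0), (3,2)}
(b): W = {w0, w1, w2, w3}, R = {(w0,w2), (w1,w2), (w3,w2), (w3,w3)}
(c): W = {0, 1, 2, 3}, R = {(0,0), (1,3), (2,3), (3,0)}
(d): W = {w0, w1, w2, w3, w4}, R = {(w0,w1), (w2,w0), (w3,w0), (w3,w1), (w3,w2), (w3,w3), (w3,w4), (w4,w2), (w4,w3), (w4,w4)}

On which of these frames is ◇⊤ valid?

(a), (c)

Frame correspondent (Sahlqvist): ∀x ∃y Rxy — i.e. seriality.
(a): ✓.
(b): fails — world w2 has no successor.
(c): ✓.
(d): fails — world w1 has no successor.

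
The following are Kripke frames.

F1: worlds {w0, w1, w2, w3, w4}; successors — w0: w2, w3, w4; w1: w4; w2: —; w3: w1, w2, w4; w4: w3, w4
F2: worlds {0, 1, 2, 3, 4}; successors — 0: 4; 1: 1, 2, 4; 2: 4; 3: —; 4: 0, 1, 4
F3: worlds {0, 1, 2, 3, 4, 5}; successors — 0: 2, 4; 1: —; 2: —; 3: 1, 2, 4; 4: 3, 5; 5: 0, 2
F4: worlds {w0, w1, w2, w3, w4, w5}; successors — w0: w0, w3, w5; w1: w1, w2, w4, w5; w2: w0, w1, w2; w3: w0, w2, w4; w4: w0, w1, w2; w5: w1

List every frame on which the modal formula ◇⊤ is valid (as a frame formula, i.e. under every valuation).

This is the axiom for seriality; its first-order frame correspondent is ∀x ∃y Rxy.
F1: fails — world w2 has no successor.
F2: fails — world 3 has no successor.
F3: fails — world 1 has no successor.
F4: holds.

F4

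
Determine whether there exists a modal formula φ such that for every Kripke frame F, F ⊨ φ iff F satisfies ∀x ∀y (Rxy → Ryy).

Yes — defined by □(□q → q)

This is a Sahlqvist condition; the T□ axiom □(□q → q) defines it.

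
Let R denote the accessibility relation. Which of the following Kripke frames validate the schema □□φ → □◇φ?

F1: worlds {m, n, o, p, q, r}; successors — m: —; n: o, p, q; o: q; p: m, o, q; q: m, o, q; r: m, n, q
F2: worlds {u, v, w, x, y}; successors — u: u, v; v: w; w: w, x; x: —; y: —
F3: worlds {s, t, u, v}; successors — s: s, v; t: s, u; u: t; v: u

Frame correspondent (Sahlqvist): ∀x ∀z (xRz → ∃w (xR²w ∧ zRw)) — i.e. a generalized confluence (Geach) condition.
F1: fails — pRm but no w with pR²w and mRw.
F2: fails — wRx but no t with wR²t and xRt.
F3: satisfies the condition.
Valid on: F3.

F3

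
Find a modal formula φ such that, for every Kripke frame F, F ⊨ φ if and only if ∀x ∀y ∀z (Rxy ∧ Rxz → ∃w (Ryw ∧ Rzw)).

◇□r → □◇r

A defining formula is ◇□r → □◇r (the .2 axiom).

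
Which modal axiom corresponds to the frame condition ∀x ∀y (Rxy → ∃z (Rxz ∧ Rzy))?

A defining formula is □□q → □q (the C4 axiom).

□□q → □q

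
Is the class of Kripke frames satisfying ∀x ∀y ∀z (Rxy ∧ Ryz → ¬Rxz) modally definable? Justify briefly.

Any modally definable frame class is closed under surjective bounded morphisms.
The 7-cycle (worlds w0,w1,w2,w3,w4,w5,w6 with w0→w1→w2→w3→w4→w5→w6→w0) is intransitive. Mapping every world to a single reflexive point • is a surjective bounded morphism; the reflexive point is not intransitive (R••∧R•• but R••).
So no modal formula (or set of formulas) defines exactly the intransitive frames.

No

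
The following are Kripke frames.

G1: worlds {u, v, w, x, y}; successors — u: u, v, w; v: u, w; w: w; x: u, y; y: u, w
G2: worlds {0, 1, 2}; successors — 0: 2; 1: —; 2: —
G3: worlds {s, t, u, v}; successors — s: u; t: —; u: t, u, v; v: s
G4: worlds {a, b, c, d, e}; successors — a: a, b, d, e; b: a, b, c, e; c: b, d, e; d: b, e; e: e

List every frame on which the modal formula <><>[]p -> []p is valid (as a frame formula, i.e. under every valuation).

G2

Frame correspondent (Sahlqvist): forall x forall y forall z ((x R^2 y & xRz) -> exists w (yRw & z = w)) — i.e. a generalized confluence (Geach) condition.
G1: fails — uR²v, uRv but no t with vRt and v=t.
G2: ✓.
G3: fails — sR²t, sRu but no w with tRw and u=w.
G4: fails — aR²b, aRd but no w with bRw and d=w.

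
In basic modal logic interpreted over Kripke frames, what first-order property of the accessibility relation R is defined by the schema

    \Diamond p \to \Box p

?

Partial functionality

Suppose ◇p→□p is valid. Take Rxy, Rxz and set V(p)={y}. Then ◇p at x, so □p at x, so p at z, i.e. z=y.
Conversely, any frame satisfying \forall x \forall y \forall z (Rxy \wedge Rxz \to y = z) validates the schema.
Frame condition: \forall x \forall y \forall z (Rxy \wedge Rxz \to y = z).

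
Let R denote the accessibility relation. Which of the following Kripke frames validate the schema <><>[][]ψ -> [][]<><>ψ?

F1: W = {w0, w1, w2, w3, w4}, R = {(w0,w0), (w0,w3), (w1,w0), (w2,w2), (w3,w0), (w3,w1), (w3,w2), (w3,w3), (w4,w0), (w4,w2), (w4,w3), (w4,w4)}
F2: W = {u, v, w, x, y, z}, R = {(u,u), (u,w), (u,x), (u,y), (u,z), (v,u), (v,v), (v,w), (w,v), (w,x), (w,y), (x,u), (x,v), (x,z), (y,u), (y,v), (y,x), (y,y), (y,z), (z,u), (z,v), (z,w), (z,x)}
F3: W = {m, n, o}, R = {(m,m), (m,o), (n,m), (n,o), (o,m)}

F2, F3

The schema corresponds to a generalized confluence (Geach) condition: forall x forall y forall z ((x R^2 y & x R^2 z) -> exists w (y R^2 w & z R^2 w)).
F1: fails — w0R²w1, w0R²w2 but no w with w1R²w and w2R²w.
F2: ✓.
F3: ✓.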